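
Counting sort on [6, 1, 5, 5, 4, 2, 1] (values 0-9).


Input: [6, 1, 5, 5, 4, 2, 1]
Counts: [0, 2, 1, 0, 1, 2, 1, 0, 0, 0]

Sorted: [1, 1, 2, 4, 5, 5, 6]


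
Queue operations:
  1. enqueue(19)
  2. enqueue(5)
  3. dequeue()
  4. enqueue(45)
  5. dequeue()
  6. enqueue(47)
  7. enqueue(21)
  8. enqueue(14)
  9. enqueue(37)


enqueue(19) -> [19]
enqueue(5) -> [19, 5]
dequeue()->19, [5]
enqueue(45) -> [5, 45]
dequeue()->5, [45]
enqueue(47) -> [45, 47]
enqueue(21) -> [45, 47, 21]
enqueue(14) -> [45, 47, 21, 14]
enqueue(37) -> [45, 47, 21, 14, 37]

Final queue: [45, 47, 21, 14, 37]


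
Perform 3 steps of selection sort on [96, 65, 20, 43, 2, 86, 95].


Initial: [96, 65, 20, 43, 2, 86, 95]
Step 1: min=2 at 4
  Swap: [2, 65, 20, 43, 96, 86, 95]
Step 2: min=20 at 2
  Swap: [2, 20, 65, 43, 96, 86, 95]
Step 3: min=43 at 3
  Swap: [2, 20, 43, 65, 96, 86, 95]

After 3 steps: [2, 20, 43, 65, 96, 86, 95]


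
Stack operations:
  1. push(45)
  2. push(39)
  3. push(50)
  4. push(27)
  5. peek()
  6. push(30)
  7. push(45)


push(45) -> [45]
push(39) -> [45, 39]
push(50) -> [45, 39, 50]
push(27) -> [45, 39, 50, 27]
peek()->27
push(30) -> [45, 39, 50, 27, 30]
push(45) -> [45, 39, 50, 27, 30, 45]

Final stack: [45, 39, 50, 27, 30, 45]


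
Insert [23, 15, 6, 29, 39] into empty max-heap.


Insert 23: [23]
Insert 15: [23, 15]
Insert 6: [23, 15, 6]
Insert 29: [29, 23, 6, 15]
Insert 39: [39, 29, 6, 15, 23]

Final heap: [39, 29, 6, 15, 23]


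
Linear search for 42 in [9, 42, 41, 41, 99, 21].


i=0: 9!=42
i=1: 42==42 found!

Found at 1, 2 comps


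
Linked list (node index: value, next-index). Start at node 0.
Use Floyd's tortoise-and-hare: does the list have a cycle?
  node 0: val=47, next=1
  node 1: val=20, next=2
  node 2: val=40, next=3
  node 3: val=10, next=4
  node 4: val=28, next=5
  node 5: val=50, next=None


Floyd's tortoise (slow, +1) and hare (fast, +2):
  init: slow=0, fast=0
  step 1: slow=1, fast=2
  step 2: slow=2, fast=4
  step 3: fast 4->5->None, no cycle

Cycle: no


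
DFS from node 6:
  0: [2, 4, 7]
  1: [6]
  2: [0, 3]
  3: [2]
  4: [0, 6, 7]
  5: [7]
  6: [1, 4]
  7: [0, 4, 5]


Visit 6, push [4, 1]
Visit 1, push []
Visit 4, push [7, 0]
Visit 0, push [7, 2]
Visit 2, push [3]
Visit 3, push []
Visit 7, push [5]
Visit 5, push []

DFS order: [6, 1, 4, 0, 2, 3, 7, 5]


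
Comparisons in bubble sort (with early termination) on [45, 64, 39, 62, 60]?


Algorithm: bubble sort (with early termination)
Input: [45, 64, 39, 62, 60]
Sorted: [39, 45, 60, 62, 64]

9


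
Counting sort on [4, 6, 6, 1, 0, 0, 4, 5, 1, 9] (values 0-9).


Input: [4, 6, 6, 1, 0, 0, 4, 5, 1, 9]
Counts: [2, 2, 0, 0, 2, 1, 2, 0, 0, 1]

Sorted: [0, 0, 1, 1, 4, 4, 5, 6, 6, 9]


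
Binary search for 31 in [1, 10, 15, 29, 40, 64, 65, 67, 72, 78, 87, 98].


Step 1: lo=0, hi=11, mid=5, val=64
Step 2: lo=0, hi=4, mid=2, val=15
Step 3: lo=3, hi=4, mid=3, val=29
Step 4: lo=4, hi=4, mid=4, val=40

Not found


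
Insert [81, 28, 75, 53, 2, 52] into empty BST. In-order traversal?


Insert 81: root
Insert 28: L from 81
Insert 75: L from 81 -> R from 28
Insert 53: L from 81 -> R from 28 -> L from 75
Insert 2: L from 81 -> L from 28
Insert 52: L from 81 -> R from 28 -> L from 75 -> L from 53

In-order: [2, 28, 52, 53, 75, 81]


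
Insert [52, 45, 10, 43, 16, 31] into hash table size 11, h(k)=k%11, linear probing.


Insert 52: h=8 -> slot 8
Insert 45: h=1 -> slot 1
Insert 10: h=10 -> slot 10
Insert 43: h=10, 1 probes -> slot 0
Insert 16: h=5 -> slot 5
Insert 31: h=9 -> slot 9

Table: [43, 45, None, None, None, 16, None, None, 52, 31, 10]


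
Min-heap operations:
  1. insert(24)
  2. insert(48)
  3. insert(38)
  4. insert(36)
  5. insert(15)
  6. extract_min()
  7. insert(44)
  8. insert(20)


insert(24) -> [24]
insert(48) -> [24, 48]
insert(38) -> [24, 48, 38]
insert(36) -> [24, 36, 38, 48]
insert(15) -> [15, 24, 38, 48, 36]
extract_min()->15, [24, 36, 38, 48]
insert(44) -> [24, 36, 38, 48, 44]
insert(20) -> [20, 36, 24, 48, 44, 38]

Final heap: [20, 36, 24, 48, 44, 38]


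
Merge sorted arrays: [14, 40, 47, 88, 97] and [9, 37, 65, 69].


Take 9 from B
Take 14 from A
Take 37 from B
Take 40 from A
Take 47 from A
Take 65 from B
Take 69 from B

Merged: [9, 14, 37, 40, 47, 65, 69, 88, 97]


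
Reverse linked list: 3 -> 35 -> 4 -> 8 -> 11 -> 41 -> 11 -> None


Step 1: curr=3, set curr.next=prev(None) | reversed so far: 3
Step 2: curr=35, set curr.next=prev(3) | reversed so far: 35 -> 3
Step 3: curr=4, set curr.next=prev(35) | reversed so far: 4 -> 35 -> 3
Step 4: curr=8, set curr.next=prev(4) | reversed so far: 8 -> 4 -> 35 -> 3
Step 5: curr=11, set curr.next=prev(8) | reversed so far: 11 -> 8 -> 4 -> 35 -> 3
Step 6: curr=41, set curr.next=prev(11) | reversed so far: 41 -> 11 -> 8 -> 4 -> 35 -> 3
Step 7: curr=11, set curr.next=prev(41) | reversed so far: 11 -> 41 -> 11 -> 8 -> 4 -> 35 -> 3

11 -> 41 -> 11 -> 8 -> 4 -> 35 -> 3 -> None


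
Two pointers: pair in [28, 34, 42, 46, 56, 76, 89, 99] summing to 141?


lo=0(28)+hi=7(99)=127
lo=1(34)+hi=7(99)=133
lo=2(42)+hi=7(99)=141

Yes: 42+99=141


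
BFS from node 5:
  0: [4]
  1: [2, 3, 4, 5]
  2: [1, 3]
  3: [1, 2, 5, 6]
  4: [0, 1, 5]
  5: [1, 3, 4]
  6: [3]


Visit 5, enqueue [1, 3, 4]
Visit 1, enqueue [2]
Visit 3, enqueue [6]
Visit 4, enqueue [0]
Visit 2, enqueue []
Visit 6, enqueue []
Visit 0, enqueue []

BFS order: [5, 1, 3, 4, 2, 6, 0]


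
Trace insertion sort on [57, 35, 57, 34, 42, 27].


Initial: [57, 35, 57, 34, 42, 27]
Insert 35: [35, 57, 57, 34, 42, 27]
Insert 57: [35, 57, 57, 34, 42, 27]
Insert 34: [34, 35, 57, 57, 42, 27]
Insert 42: [34, 35, 42, 57, 57, 27]
Insert 27: [27, 34, 35, 42, 57, 57]

Sorted: [27, 34, 35, 42, 57, 57]


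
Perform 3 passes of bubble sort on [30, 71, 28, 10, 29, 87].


Initial: [30, 71, 28, 10, 29, 87]
Pass 1: [30, 28, 10, 29, 71, 87] (3 swaps)
Pass 2: [28, 10, 29, 30, 71, 87] (3 swaps)
Pass 3: [10, 28, 29, 30, 71, 87] (1 swaps)

After 3 passes: [10, 28, 29, 30, 71, 87]


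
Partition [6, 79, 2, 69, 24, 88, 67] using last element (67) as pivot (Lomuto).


Pivot: 67
  6 <= 67: advance i (no swap)
  2 <= 67: swap -> [6, 2, 79, 69, 24, 88, 67]
  24 <= 67: swap -> [6, 2, 24, 69, 79, 88, 67]
Place pivot at 3: [6, 2, 24, 67, 79, 88, 69]

Partitioned: [6, 2, 24, 67, 79, 88, 69]


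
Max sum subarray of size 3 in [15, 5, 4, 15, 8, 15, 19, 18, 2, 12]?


[0:3]: 24
[1:4]: 24
[2:5]: 27
[3:6]: 38
[4:7]: 42
[5:8]: 52
[6:9]: 39
[7:10]: 32

Max: 52 at [5:8]


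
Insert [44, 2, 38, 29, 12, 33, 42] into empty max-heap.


Insert 44: [44]
Insert 2: [44, 2]
Insert 38: [44, 2, 38]
Insert 29: [44, 29, 38, 2]
Insert 12: [44, 29, 38, 2, 12]
Insert 33: [44, 29, 38, 2, 12, 33]
Insert 42: [44, 29, 42, 2, 12, 33, 38]

Final heap: [44, 29, 42, 2, 12, 33, 38]


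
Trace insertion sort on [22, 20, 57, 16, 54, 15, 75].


Initial: [22, 20, 57, 16, 54, 15, 75]
Insert 20: [20, 22, 57, 16, 54, 15, 75]
Insert 57: [20, 22, 57, 16, 54, 15, 75]
Insert 16: [16, 20, 22, 57, 54, 15, 75]
Insert 54: [16, 20, 22, 54, 57, 15, 75]
Insert 15: [15, 16, 20, 22, 54, 57, 75]
Insert 75: [15, 16, 20, 22, 54, 57, 75]

Sorted: [15, 16, 20, 22, 54, 57, 75]


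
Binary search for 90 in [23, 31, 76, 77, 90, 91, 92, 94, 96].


Step 1: lo=0, hi=8, mid=4, val=90

Found at index 4


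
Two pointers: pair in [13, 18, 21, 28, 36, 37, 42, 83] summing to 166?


lo=0(13)+hi=7(83)=96
lo=1(18)+hi=7(83)=101
lo=2(21)+hi=7(83)=104
lo=3(28)+hi=7(83)=111
lo=4(36)+hi=7(83)=119
lo=5(37)+hi=7(83)=120
lo=6(42)+hi=7(83)=125

No pair found


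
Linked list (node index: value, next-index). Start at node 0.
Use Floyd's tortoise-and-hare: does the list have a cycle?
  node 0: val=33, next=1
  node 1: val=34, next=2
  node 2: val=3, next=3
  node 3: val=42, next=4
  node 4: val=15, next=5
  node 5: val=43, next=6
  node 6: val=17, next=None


Floyd's tortoise (slow, +1) and hare (fast, +2):
  init: slow=0, fast=0
  step 1: slow=1, fast=2
  step 2: slow=2, fast=4
  step 3: slow=3, fast=6
  step 4: fast -> None, no cycle

Cycle: no


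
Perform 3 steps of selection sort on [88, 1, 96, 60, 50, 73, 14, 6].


Initial: [88, 1, 96, 60, 50, 73, 14, 6]
Step 1: min=1 at 1
  Swap: [1, 88, 96, 60, 50, 73, 14, 6]
Step 2: min=6 at 7
  Swap: [1, 6, 96, 60, 50, 73, 14, 88]
Step 3: min=14 at 6
  Swap: [1, 6, 14, 60, 50, 73, 96, 88]

After 3 steps: [1, 6, 14, 60, 50, 73, 96, 88]


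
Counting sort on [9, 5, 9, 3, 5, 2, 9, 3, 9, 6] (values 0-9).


Input: [9, 5, 9, 3, 5, 2, 9, 3, 9, 6]
Counts: [0, 0, 1, 2, 0, 2, 1, 0, 0, 4]

Sorted: [2, 3, 3, 5, 5, 6, 9, 9, 9, 9]


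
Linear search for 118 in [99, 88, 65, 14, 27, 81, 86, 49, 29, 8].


i=0: 99!=118
i=1: 88!=118
i=2: 65!=118
i=3: 14!=118
i=4: 27!=118
i=5: 81!=118
i=6: 86!=118
i=7: 49!=118
i=8: 29!=118
i=9: 8!=118

Not found, 10 comps


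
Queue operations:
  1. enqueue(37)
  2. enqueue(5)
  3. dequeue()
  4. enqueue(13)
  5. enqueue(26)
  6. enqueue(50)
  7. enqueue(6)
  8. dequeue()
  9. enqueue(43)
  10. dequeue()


enqueue(37) -> [37]
enqueue(5) -> [37, 5]
dequeue()->37, [5]
enqueue(13) -> [5, 13]
enqueue(26) -> [5, 13, 26]
enqueue(50) -> [5, 13, 26, 50]
enqueue(6) -> [5, 13, 26, 50, 6]
dequeue()->5, [13, 26, 50, 6]
enqueue(43) -> [13, 26, 50, 6, 43]
dequeue()->13, [26, 50, 6, 43]

Final queue: [26, 50, 6, 43]


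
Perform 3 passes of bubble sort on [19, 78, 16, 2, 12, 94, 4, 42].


Initial: [19, 78, 16, 2, 12, 94, 4, 42]
Pass 1: [19, 16, 2, 12, 78, 4, 42, 94] (5 swaps)
Pass 2: [16, 2, 12, 19, 4, 42, 78, 94] (5 swaps)
Pass 3: [2, 12, 16, 4, 19, 42, 78, 94] (3 swaps)

After 3 passes: [2, 12, 16, 4, 19, 42, 78, 94]


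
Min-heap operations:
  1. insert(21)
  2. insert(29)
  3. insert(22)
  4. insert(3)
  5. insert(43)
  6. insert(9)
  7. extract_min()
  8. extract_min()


insert(21) -> [21]
insert(29) -> [21, 29]
insert(22) -> [21, 29, 22]
insert(3) -> [3, 21, 22, 29]
insert(43) -> [3, 21, 22, 29, 43]
insert(9) -> [3, 21, 9, 29, 43, 22]
extract_min()->3, [9, 21, 22, 29, 43]
extract_min()->9, [21, 29, 22, 43]

Final heap: [21, 29, 22, 43]


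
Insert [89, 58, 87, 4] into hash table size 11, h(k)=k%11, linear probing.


Insert 89: h=1 -> slot 1
Insert 58: h=3 -> slot 3
Insert 87: h=10 -> slot 10
Insert 4: h=4 -> slot 4

Table: [None, 89, None, 58, 4, None, None, None, None, None, 87]


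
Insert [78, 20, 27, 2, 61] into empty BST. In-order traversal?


Insert 78: root
Insert 20: L from 78
Insert 27: L from 78 -> R from 20
Insert 2: L from 78 -> L from 20
Insert 61: L from 78 -> R from 20 -> R from 27

In-order: [2, 20, 27, 61, 78]


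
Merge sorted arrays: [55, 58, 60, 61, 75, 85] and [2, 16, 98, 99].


Take 2 from B
Take 16 from B
Take 55 from A
Take 58 from A
Take 60 from A
Take 61 from A
Take 75 from A
Take 85 from A

Merged: [2, 16, 55, 58, 60, 61, 75, 85, 98, 99]


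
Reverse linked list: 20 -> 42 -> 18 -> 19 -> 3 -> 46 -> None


Step 1: curr=20, set curr.next=prev(None) | reversed so far: 20
Step 2: curr=42, set curr.next=prev(20) | reversed so far: 42 -> 20
Step 3: curr=18, set curr.next=prev(42) | reversed so far: 18 -> 42 -> 20
Step 4: curr=19, set curr.next=prev(18) | reversed so far: 19 -> 18 -> 42 -> 20
Step 5: curr=3, set curr.next=prev(19) | reversed so far: 3 -> 19 -> 18 -> 42 -> 20
Step 6: curr=46, set curr.next=prev(3) | reversed so far: 46 -> 3 -> 19 -> 18 -> 42 -> 20

46 -> 3 -> 19 -> 18 -> 42 -> 20 -> None


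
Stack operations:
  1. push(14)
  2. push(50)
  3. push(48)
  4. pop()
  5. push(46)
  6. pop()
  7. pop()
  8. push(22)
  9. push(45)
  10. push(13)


push(14) -> [14]
push(50) -> [14, 50]
push(48) -> [14, 50, 48]
pop()->48, [14, 50]
push(46) -> [14, 50, 46]
pop()->46, [14, 50]
pop()->50, [14]
push(22) -> [14, 22]
push(45) -> [14, 22, 45]
push(13) -> [14, 22, 45, 13]

Final stack: [14, 22, 45, 13]


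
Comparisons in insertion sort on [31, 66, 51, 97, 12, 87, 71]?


Algorithm: insertion sort
Input: [31, 66, 51, 97, 12, 87, 71]
Sorted: [12, 31, 51, 66, 71, 87, 97]

13


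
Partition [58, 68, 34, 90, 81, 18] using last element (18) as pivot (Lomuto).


Pivot: 18
Place pivot at 0: [18, 68, 34, 90, 81, 58]

Partitioned: [18, 68, 34, 90, 81, 58]


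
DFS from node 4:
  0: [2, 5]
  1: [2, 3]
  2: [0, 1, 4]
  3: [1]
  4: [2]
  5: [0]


Visit 4, push [2]
Visit 2, push [1, 0]
Visit 0, push [5]
Visit 5, push []
Visit 1, push [3]
Visit 3, push []

DFS order: [4, 2, 0, 5, 1, 3]


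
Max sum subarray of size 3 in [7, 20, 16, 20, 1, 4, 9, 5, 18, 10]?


[0:3]: 43
[1:4]: 56
[2:5]: 37
[3:6]: 25
[4:7]: 14
[5:8]: 18
[6:9]: 32
[7:10]: 33

Max: 56 at [1:4]


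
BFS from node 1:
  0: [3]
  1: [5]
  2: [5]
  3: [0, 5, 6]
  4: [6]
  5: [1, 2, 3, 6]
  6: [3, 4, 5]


Visit 1, enqueue [5]
Visit 5, enqueue [2, 3, 6]
Visit 2, enqueue []
Visit 3, enqueue [0]
Visit 6, enqueue [4]
Visit 0, enqueue []
Visit 4, enqueue []

BFS order: [1, 5, 2, 3, 6, 0, 4]


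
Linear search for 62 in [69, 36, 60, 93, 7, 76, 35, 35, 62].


i=0: 69!=62
i=1: 36!=62
i=2: 60!=62
i=3: 93!=62
i=4: 7!=62
i=5: 76!=62
i=6: 35!=62
i=7: 35!=62
i=8: 62==62 found!

Found at 8, 9 comps


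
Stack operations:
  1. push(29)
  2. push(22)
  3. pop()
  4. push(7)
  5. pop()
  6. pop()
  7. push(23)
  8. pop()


push(29) -> [29]
push(22) -> [29, 22]
pop()->22, [29]
push(7) -> [29, 7]
pop()->7, [29]
pop()->29, []
push(23) -> [23]
pop()->23, []

Final stack: []


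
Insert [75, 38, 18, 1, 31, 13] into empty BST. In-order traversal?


Insert 75: root
Insert 38: L from 75
Insert 18: L from 75 -> L from 38
Insert 1: L from 75 -> L from 38 -> L from 18
Insert 31: L from 75 -> L from 38 -> R from 18
Insert 13: L from 75 -> L from 38 -> L from 18 -> R from 1

In-order: [1, 13, 18, 31, 38, 75]


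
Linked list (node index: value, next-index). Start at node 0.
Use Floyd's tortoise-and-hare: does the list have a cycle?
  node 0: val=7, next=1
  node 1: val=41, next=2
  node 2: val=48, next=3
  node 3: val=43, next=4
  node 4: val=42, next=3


Floyd's tortoise (slow, +1) and hare (fast, +2):
  init: slow=0, fast=0
  step 1: slow=1, fast=2
  step 2: slow=2, fast=4
  step 3: slow=3, fast=4
  step 4: slow=4, fast=4
  slow == fast at node 4: cycle detected

Cycle: yes


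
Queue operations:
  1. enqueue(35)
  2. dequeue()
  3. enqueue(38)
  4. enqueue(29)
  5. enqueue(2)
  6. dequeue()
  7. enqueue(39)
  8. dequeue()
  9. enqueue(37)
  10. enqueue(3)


enqueue(35) -> [35]
dequeue()->35, []
enqueue(38) -> [38]
enqueue(29) -> [38, 29]
enqueue(2) -> [38, 29, 2]
dequeue()->38, [29, 2]
enqueue(39) -> [29, 2, 39]
dequeue()->29, [2, 39]
enqueue(37) -> [2, 39, 37]
enqueue(3) -> [2, 39, 37, 3]

Final queue: [2, 39, 37, 3]


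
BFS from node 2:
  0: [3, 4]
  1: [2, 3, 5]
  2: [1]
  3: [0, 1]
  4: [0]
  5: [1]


Visit 2, enqueue [1]
Visit 1, enqueue [3, 5]
Visit 3, enqueue [0]
Visit 5, enqueue []
Visit 0, enqueue [4]
Visit 4, enqueue []

BFS order: [2, 1, 3, 5, 0, 4]


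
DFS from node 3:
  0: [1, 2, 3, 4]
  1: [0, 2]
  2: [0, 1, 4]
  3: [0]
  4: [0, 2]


Visit 3, push [0]
Visit 0, push [4, 2, 1]
Visit 1, push [2]
Visit 2, push [4]
Visit 4, push []

DFS order: [3, 0, 1, 2, 4]


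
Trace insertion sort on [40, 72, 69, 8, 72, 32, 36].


Initial: [40, 72, 69, 8, 72, 32, 36]
Insert 72: [40, 72, 69, 8, 72, 32, 36]
Insert 69: [40, 69, 72, 8, 72, 32, 36]
Insert 8: [8, 40, 69, 72, 72, 32, 36]
Insert 72: [8, 40, 69, 72, 72, 32, 36]
Insert 32: [8, 32, 40, 69, 72, 72, 36]
Insert 36: [8, 32, 36, 40, 69, 72, 72]

Sorted: [8, 32, 36, 40, 69, 72, 72]


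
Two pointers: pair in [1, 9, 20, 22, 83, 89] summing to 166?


lo=0(1)+hi=5(89)=90
lo=1(9)+hi=5(89)=98
lo=2(20)+hi=5(89)=109
lo=3(22)+hi=5(89)=111
lo=4(83)+hi=5(89)=172

No pair found


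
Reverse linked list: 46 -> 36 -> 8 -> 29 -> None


Step 1: curr=46, set curr.next=prev(None) | reversed so far: 46
Step 2: curr=36, set curr.next=prev(46) | reversed so far: 36 -> 46
Step 3: curr=8, set curr.next=prev(36) | reversed so far: 8 -> 36 -> 46
Step 4: curr=29, set curr.next=prev(8) | reversed so far: 29 -> 8 -> 36 -> 46

29 -> 8 -> 36 -> 46 -> None


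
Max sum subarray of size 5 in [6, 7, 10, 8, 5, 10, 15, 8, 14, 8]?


[0:5]: 36
[1:6]: 40
[2:7]: 48
[3:8]: 46
[4:9]: 52
[5:10]: 55

Max: 55 at [5:10]


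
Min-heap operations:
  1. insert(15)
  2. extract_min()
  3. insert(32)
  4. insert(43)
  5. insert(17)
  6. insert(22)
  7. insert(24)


insert(15) -> [15]
extract_min()->15, []
insert(32) -> [32]
insert(43) -> [32, 43]
insert(17) -> [17, 43, 32]
insert(22) -> [17, 22, 32, 43]
insert(24) -> [17, 22, 32, 43, 24]

Final heap: [17, 22, 32, 43, 24]


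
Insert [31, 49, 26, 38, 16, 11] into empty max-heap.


Insert 31: [31]
Insert 49: [49, 31]
Insert 26: [49, 31, 26]
Insert 38: [49, 38, 26, 31]
Insert 16: [49, 38, 26, 31, 16]
Insert 11: [49, 38, 26, 31, 16, 11]

Final heap: [49, 38, 26, 31, 16, 11]


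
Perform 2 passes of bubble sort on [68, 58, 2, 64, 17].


Initial: [68, 58, 2, 64, 17]
Pass 1: [58, 2, 64, 17, 68] (4 swaps)
Pass 2: [2, 58, 17, 64, 68] (2 swaps)

After 2 passes: [2, 58, 17, 64, 68]


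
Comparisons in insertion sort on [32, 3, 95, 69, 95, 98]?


Algorithm: insertion sort
Input: [32, 3, 95, 69, 95, 98]
Sorted: [3, 32, 69, 95, 95, 98]

6


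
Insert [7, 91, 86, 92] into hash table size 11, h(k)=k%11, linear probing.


Insert 7: h=7 -> slot 7
Insert 91: h=3 -> slot 3
Insert 86: h=9 -> slot 9
Insert 92: h=4 -> slot 4

Table: [None, None, None, 91, 92, None, None, 7, None, 86, None]


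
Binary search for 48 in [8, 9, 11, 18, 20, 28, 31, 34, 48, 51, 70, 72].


Step 1: lo=0, hi=11, mid=5, val=28
Step 2: lo=6, hi=11, mid=8, val=48

Found at index 8


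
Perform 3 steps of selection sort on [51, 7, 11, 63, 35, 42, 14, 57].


Initial: [51, 7, 11, 63, 35, 42, 14, 57]
Step 1: min=7 at 1
  Swap: [7, 51, 11, 63, 35, 42, 14, 57]
Step 2: min=11 at 2
  Swap: [7, 11, 51, 63, 35, 42, 14, 57]
Step 3: min=14 at 6
  Swap: [7, 11, 14, 63, 35, 42, 51, 57]

After 3 steps: [7, 11, 14, 63, 35, 42, 51, 57]


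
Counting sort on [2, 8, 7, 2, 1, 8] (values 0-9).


Input: [2, 8, 7, 2, 1, 8]
Counts: [0, 1, 2, 0, 0, 0, 0, 1, 2, 0]

Sorted: [1, 2, 2, 7, 8, 8]


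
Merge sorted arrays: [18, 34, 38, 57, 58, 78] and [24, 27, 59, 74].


Take 18 from A
Take 24 from B
Take 27 from B
Take 34 from A
Take 38 from A
Take 57 from A
Take 58 from A
Take 59 from B
Take 74 from B

Merged: [18, 24, 27, 34, 38, 57, 58, 59, 74, 78]


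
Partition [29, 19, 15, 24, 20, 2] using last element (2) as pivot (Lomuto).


Pivot: 2
Place pivot at 0: [2, 19, 15, 24, 20, 29]

Partitioned: [2, 19, 15, 24, 20, 29]


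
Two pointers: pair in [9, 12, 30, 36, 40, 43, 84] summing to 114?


lo=0(9)+hi=6(84)=93
lo=1(12)+hi=6(84)=96
lo=2(30)+hi=6(84)=114

Yes: 30+84=114


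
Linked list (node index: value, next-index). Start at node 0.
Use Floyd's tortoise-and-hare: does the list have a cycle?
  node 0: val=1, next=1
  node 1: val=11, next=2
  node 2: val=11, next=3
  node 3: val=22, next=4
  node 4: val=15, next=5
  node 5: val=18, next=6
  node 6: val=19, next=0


Floyd's tortoise (slow, +1) and hare (fast, +2):
  init: slow=0, fast=0
  step 1: slow=1, fast=2
  step 2: slow=2, fast=4
  step 3: slow=3, fast=6
  step 4: slow=4, fast=1
  step 5: slow=5, fast=3
  step 6: slow=6, fast=5
  step 7: slow=0, fast=0
  slow == fast at node 0: cycle detected

Cycle: yes


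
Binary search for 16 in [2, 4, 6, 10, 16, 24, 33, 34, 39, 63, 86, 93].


Step 1: lo=0, hi=11, mid=5, val=24
Step 2: lo=0, hi=4, mid=2, val=6
Step 3: lo=3, hi=4, mid=3, val=10
Step 4: lo=4, hi=4, mid=4, val=16

Found at index 4


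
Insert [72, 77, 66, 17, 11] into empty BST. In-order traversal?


Insert 72: root
Insert 77: R from 72
Insert 66: L from 72
Insert 17: L from 72 -> L from 66
Insert 11: L from 72 -> L from 66 -> L from 17

In-order: [11, 17, 66, 72, 77]


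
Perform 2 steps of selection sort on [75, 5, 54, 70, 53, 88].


Initial: [75, 5, 54, 70, 53, 88]
Step 1: min=5 at 1
  Swap: [5, 75, 54, 70, 53, 88]
Step 2: min=53 at 4
  Swap: [5, 53, 54, 70, 75, 88]

After 2 steps: [5, 53, 54, 70, 75, 88]


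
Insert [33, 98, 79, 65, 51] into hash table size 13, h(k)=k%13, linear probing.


Insert 33: h=7 -> slot 7
Insert 98: h=7, 1 probes -> slot 8
Insert 79: h=1 -> slot 1
Insert 65: h=0 -> slot 0
Insert 51: h=12 -> slot 12

Table: [65, 79, None, None, None, None, None, 33, 98, None, None, None, 51]


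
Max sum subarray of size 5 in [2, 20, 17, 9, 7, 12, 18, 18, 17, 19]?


[0:5]: 55
[1:6]: 65
[2:7]: 63
[3:8]: 64
[4:9]: 72
[5:10]: 84

Max: 84 at [5:10]


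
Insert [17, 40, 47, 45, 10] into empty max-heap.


Insert 17: [17]
Insert 40: [40, 17]
Insert 47: [47, 17, 40]
Insert 45: [47, 45, 40, 17]
Insert 10: [47, 45, 40, 17, 10]

Final heap: [47, 45, 40, 17, 10]


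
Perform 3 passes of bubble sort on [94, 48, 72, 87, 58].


Initial: [94, 48, 72, 87, 58]
Pass 1: [48, 72, 87, 58, 94] (4 swaps)
Pass 2: [48, 72, 58, 87, 94] (1 swaps)
Pass 3: [48, 58, 72, 87, 94] (1 swaps)

After 3 passes: [48, 58, 72, 87, 94]


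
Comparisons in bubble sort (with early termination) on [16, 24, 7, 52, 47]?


Algorithm: bubble sort (with early termination)
Input: [16, 24, 7, 52, 47]
Sorted: [7, 16, 24, 47, 52]

9


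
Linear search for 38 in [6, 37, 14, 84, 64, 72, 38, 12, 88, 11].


i=0: 6!=38
i=1: 37!=38
i=2: 14!=38
i=3: 84!=38
i=4: 64!=38
i=5: 72!=38
i=6: 38==38 found!

Found at 6, 7 comps


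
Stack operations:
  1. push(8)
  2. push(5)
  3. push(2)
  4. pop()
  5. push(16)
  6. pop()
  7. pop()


push(8) -> [8]
push(5) -> [8, 5]
push(2) -> [8, 5, 2]
pop()->2, [8, 5]
push(16) -> [8, 5, 16]
pop()->16, [8, 5]
pop()->5, [8]

Final stack: [8]


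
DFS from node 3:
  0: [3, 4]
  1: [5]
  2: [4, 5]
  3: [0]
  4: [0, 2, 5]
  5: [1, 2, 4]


Visit 3, push [0]
Visit 0, push [4]
Visit 4, push [5, 2]
Visit 2, push [5]
Visit 5, push [1]
Visit 1, push []

DFS order: [3, 0, 4, 2, 5, 1]


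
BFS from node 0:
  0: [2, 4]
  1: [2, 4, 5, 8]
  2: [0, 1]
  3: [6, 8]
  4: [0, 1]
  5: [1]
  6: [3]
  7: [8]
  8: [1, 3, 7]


Visit 0, enqueue [2, 4]
Visit 2, enqueue [1]
Visit 4, enqueue []
Visit 1, enqueue [5, 8]
Visit 5, enqueue []
Visit 8, enqueue [3, 7]
Visit 3, enqueue [6]
Visit 7, enqueue []
Visit 6, enqueue []

BFS order: [0, 2, 4, 1, 5, 8, 3, 7, 6]


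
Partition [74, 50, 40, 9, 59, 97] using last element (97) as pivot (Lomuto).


Pivot: 97
  74 <= 97: advance i (no swap)
  50 <= 97: advance i (no swap)
  40 <= 97: advance i (no swap)
  9 <= 97: advance i (no swap)
  59 <= 97: advance i (no swap)
Place pivot at 5: [74, 50, 40, 9, 59, 97]

Partitioned: [74, 50, 40, 9, 59, 97]


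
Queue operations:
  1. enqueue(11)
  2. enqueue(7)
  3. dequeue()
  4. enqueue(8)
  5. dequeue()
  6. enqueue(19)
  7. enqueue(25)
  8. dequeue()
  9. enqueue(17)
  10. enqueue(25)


enqueue(11) -> [11]
enqueue(7) -> [11, 7]
dequeue()->11, [7]
enqueue(8) -> [7, 8]
dequeue()->7, [8]
enqueue(19) -> [8, 19]
enqueue(25) -> [8, 19, 25]
dequeue()->8, [19, 25]
enqueue(17) -> [19, 25, 17]
enqueue(25) -> [19, 25, 17, 25]

Final queue: [19, 25, 17, 25]


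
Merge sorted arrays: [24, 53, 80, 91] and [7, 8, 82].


Take 7 from B
Take 8 from B
Take 24 from A
Take 53 from A
Take 80 from A
Take 82 from B

Merged: [7, 8, 24, 53, 80, 82, 91]


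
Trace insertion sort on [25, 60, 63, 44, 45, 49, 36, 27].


Initial: [25, 60, 63, 44, 45, 49, 36, 27]
Insert 60: [25, 60, 63, 44, 45, 49, 36, 27]
Insert 63: [25, 60, 63, 44, 45, 49, 36, 27]
Insert 44: [25, 44, 60, 63, 45, 49, 36, 27]
Insert 45: [25, 44, 45, 60, 63, 49, 36, 27]
Insert 49: [25, 44, 45, 49, 60, 63, 36, 27]
Insert 36: [25, 36, 44, 45, 49, 60, 63, 27]
Insert 27: [25, 27, 36, 44, 45, 49, 60, 63]

Sorted: [25, 27, 36, 44, 45, 49, 60, 63]


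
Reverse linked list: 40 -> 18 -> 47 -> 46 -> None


Step 1: curr=40, set curr.next=prev(None) | reversed so far: 40
Step 2: curr=18, set curr.next=prev(40) | reversed so far: 18 -> 40
Step 3: curr=47, set curr.next=prev(18) | reversed so far: 47 -> 18 -> 40
Step 4: curr=46, set curr.next=prev(47) | reversed so far: 46 -> 47 -> 18 -> 40

46 -> 47 -> 18 -> 40 -> None


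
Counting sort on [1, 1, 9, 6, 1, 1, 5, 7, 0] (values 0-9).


Input: [1, 1, 9, 6, 1, 1, 5, 7, 0]
Counts: [1, 4, 0, 0, 0, 1, 1, 1, 0, 1]

Sorted: [0, 1, 1, 1, 1, 5, 6, 7, 9]


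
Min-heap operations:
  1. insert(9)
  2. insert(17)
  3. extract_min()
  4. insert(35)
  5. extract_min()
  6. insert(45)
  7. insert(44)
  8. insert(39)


insert(9) -> [9]
insert(17) -> [9, 17]
extract_min()->9, [17]
insert(35) -> [17, 35]
extract_min()->17, [35]
insert(45) -> [35, 45]
insert(44) -> [35, 45, 44]
insert(39) -> [35, 39, 44, 45]

Final heap: [35, 39, 44, 45]


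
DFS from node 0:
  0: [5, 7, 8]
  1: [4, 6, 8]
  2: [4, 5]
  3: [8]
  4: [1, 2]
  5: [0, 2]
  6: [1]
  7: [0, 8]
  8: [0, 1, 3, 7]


Visit 0, push [8, 7, 5]
Visit 5, push [2]
Visit 2, push [4]
Visit 4, push [1]
Visit 1, push [8, 6]
Visit 6, push []
Visit 8, push [7, 3]
Visit 3, push []
Visit 7, push []

DFS order: [0, 5, 2, 4, 1, 6, 8, 3, 7]


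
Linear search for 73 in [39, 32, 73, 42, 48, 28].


i=0: 39!=73
i=1: 32!=73
i=2: 73==73 found!

Found at 2, 3 comps


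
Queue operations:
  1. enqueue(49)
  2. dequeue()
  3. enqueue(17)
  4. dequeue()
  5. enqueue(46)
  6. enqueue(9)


enqueue(49) -> [49]
dequeue()->49, []
enqueue(17) -> [17]
dequeue()->17, []
enqueue(46) -> [46]
enqueue(9) -> [46, 9]

Final queue: [46, 9]


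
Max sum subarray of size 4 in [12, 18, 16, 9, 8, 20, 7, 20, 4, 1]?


[0:4]: 55
[1:5]: 51
[2:6]: 53
[3:7]: 44
[4:8]: 55
[5:9]: 51
[6:10]: 32

Max: 55 at [0:4]


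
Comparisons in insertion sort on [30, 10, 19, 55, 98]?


Algorithm: insertion sort
Input: [30, 10, 19, 55, 98]
Sorted: [10, 19, 30, 55, 98]

5


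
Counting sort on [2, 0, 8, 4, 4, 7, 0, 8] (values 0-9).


Input: [2, 0, 8, 4, 4, 7, 0, 8]
Counts: [2, 0, 1, 0, 2, 0, 0, 1, 2, 0]

Sorted: [0, 0, 2, 4, 4, 7, 8, 8]


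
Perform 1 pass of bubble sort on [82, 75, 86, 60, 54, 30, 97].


Initial: [82, 75, 86, 60, 54, 30, 97]
Pass 1: [75, 82, 60, 54, 30, 86, 97] (4 swaps)

After 1 pass: [75, 82, 60, 54, 30, 86, 97]


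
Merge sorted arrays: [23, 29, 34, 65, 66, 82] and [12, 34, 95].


Take 12 from B
Take 23 from A
Take 29 from A
Take 34 from A
Take 34 from B
Take 65 from A
Take 66 from A
Take 82 from A

Merged: [12, 23, 29, 34, 34, 65, 66, 82, 95]


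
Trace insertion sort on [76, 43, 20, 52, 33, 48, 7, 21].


Initial: [76, 43, 20, 52, 33, 48, 7, 21]
Insert 43: [43, 76, 20, 52, 33, 48, 7, 21]
Insert 20: [20, 43, 76, 52, 33, 48, 7, 21]
Insert 52: [20, 43, 52, 76, 33, 48, 7, 21]
Insert 33: [20, 33, 43, 52, 76, 48, 7, 21]
Insert 48: [20, 33, 43, 48, 52, 76, 7, 21]
Insert 7: [7, 20, 33, 43, 48, 52, 76, 21]
Insert 21: [7, 20, 21, 33, 43, 48, 52, 76]

Sorted: [7, 20, 21, 33, 43, 48, 52, 76]


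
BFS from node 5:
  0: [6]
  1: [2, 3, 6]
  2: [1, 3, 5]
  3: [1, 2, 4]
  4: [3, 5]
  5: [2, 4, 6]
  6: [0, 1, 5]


Visit 5, enqueue [2, 4, 6]
Visit 2, enqueue [1, 3]
Visit 4, enqueue []
Visit 6, enqueue [0]
Visit 1, enqueue []
Visit 3, enqueue []
Visit 0, enqueue []

BFS order: [5, 2, 4, 6, 1, 3, 0]


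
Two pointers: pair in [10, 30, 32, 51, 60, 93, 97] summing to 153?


lo=0(10)+hi=6(97)=107
lo=1(30)+hi=6(97)=127
lo=2(32)+hi=6(97)=129
lo=3(51)+hi=6(97)=148
lo=4(60)+hi=6(97)=157
lo=4(60)+hi=5(93)=153

Yes: 60+93=153


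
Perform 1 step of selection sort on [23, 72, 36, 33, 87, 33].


Initial: [23, 72, 36, 33, 87, 33]
Step 1: min=23 at 0
  Swap: [23, 72, 36, 33, 87, 33]

After 1 step: [23, 72, 36, 33, 87, 33]


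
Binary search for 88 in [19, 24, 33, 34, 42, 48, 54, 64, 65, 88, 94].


Step 1: lo=0, hi=10, mid=5, val=48
Step 2: lo=6, hi=10, mid=8, val=65
Step 3: lo=9, hi=10, mid=9, val=88

Found at index 9


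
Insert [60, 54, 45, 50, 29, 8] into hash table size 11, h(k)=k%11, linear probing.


Insert 60: h=5 -> slot 5
Insert 54: h=10 -> slot 10
Insert 45: h=1 -> slot 1
Insert 50: h=6 -> slot 6
Insert 29: h=7 -> slot 7
Insert 8: h=8 -> slot 8

Table: [None, 45, None, None, None, 60, 50, 29, 8, None, 54]


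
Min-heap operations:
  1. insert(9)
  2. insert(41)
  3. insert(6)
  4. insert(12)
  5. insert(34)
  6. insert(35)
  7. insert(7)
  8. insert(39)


insert(9) -> [9]
insert(41) -> [9, 41]
insert(6) -> [6, 41, 9]
insert(12) -> [6, 12, 9, 41]
insert(34) -> [6, 12, 9, 41, 34]
insert(35) -> [6, 12, 9, 41, 34, 35]
insert(7) -> [6, 12, 7, 41, 34, 35, 9]
insert(39) -> [6, 12, 7, 39, 34, 35, 9, 41]

Final heap: [6, 12, 7, 39, 34, 35, 9, 41]


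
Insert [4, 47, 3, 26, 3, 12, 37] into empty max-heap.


Insert 4: [4]
Insert 47: [47, 4]
Insert 3: [47, 4, 3]
Insert 26: [47, 26, 3, 4]
Insert 3: [47, 26, 3, 4, 3]
Insert 12: [47, 26, 12, 4, 3, 3]
Insert 37: [47, 26, 37, 4, 3, 3, 12]

Final heap: [47, 26, 37, 4, 3, 3, 12]


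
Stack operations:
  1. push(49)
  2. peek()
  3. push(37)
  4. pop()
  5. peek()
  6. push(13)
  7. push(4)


push(49) -> [49]
peek()->49
push(37) -> [49, 37]
pop()->37, [49]
peek()->49
push(13) -> [49, 13]
push(4) -> [49, 13, 4]

Final stack: [49, 13, 4]


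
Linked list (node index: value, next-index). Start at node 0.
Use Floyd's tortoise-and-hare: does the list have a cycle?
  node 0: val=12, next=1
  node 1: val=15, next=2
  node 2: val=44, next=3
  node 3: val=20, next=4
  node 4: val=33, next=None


Floyd's tortoise (slow, +1) and hare (fast, +2):
  init: slow=0, fast=0
  step 1: slow=1, fast=2
  step 2: slow=2, fast=4
  step 3: fast -> None, no cycle

Cycle: no


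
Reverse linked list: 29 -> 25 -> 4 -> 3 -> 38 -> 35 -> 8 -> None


Step 1: curr=29, set curr.next=prev(None) | reversed so far: 29
Step 2: curr=25, set curr.next=prev(29) | reversed so far: 25 -> 29
Step 3: curr=4, set curr.next=prev(25) | reversed so far: 4 -> 25 -> 29
Step 4: curr=3, set curr.next=prev(4) | reversed so far: 3 -> 4 -> 25 -> 29
Step 5: curr=38, set curr.next=prev(3) | reversed so far: 38 -> 3 -> 4 -> 25 -> 29
Step 6: curr=35, set curr.next=prev(38) | reversed so far: 35 -> 38 -> 3 -> 4 -> 25 -> 29
Step 7: curr=8, set curr.next=prev(35) | reversed so far: 8 -> 35 -> 38 -> 3 -> 4 -> 25 -> 29

8 -> 35 -> 38 -> 3 -> 4 -> 25 -> 29 -> None


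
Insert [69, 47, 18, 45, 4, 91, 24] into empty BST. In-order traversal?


Insert 69: root
Insert 47: L from 69
Insert 18: L from 69 -> L from 47
Insert 45: L from 69 -> L from 47 -> R from 18
Insert 4: L from 69 -> L from 47 -> L from 18
Insert 91: R from 69
Insert 24: L from 69 -> L from 47 -> R from 18 -> L from 45

In-order: [4, 18, 24, 45, 47, 69, 91]


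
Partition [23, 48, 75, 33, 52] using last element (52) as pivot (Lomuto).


Pivot: 52
  23 <= 52: advance i (no swap)
  48 <= 52: advance i (no swap)
  33 <= 52: swap -> [23, 48, 33, 75, 52]
Place pivot at 3: [23, 48, 33, 52, 75]

Partitioned: [23, 48, 33, 52, 75]


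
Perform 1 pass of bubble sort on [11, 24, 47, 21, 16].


Initial: [11, 24, 47, 21, 16]
Pass 1: [11, 24, 21, 16, 47] (2 swaps)

After 1 pass: [11, 24, 21, 16, 47]


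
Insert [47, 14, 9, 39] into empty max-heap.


Insert 47: [47]
Insert 14: [47, 14]
Insert 9: [47, 14, 9]
Insert 39: [47, 39, 9, 14]

Final heap: [47, 39, 9, 14]


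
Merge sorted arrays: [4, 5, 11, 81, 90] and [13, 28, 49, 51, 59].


Take 4 from A
Take 5 from A
Take 11 from A
Take 13 from B
Take 28 from B
Take 49 from B
Take 51 from B
Take 59 from B

Merged: [4, 5, 11, 13, 28, 49, 51, 59, 81, 90]


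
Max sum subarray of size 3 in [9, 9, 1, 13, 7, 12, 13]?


[0:3]: 19
[1:4]: 23
[2:5]: 21
[3:6]: 32
[4:7]: 32

Max: 32 at [3:6]


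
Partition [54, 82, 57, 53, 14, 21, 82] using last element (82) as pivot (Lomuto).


Pivot: 82
  54 <= 82: advance i (no swap)
  82 <= 82: advance i (no swap)
  57 <= 82: advance i (no swap)
  53 <= 82: advance i (no swap)
  14 <= 82: advance i (no swap)
  21 <= 82: advance i (no swap)
Place pivot at 6: [54, 82, 57, 53, 14, 21, 82]

Partitioned: [54, 82, 57, 53, 14, 21, 82]


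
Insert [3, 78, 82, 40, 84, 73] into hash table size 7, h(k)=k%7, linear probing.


Insert 3: h=3 -> slot 3
Insert 78: h=1 -> slot 1
Insert 82: h=5 -> slot 5
Insert 40: h=5, 1 probes -> slot 6
Insert 84: h=0 -> slot 0
Insert 73: h=3, 1 probes -> slot 4

Table: [84, 78, None, 3, 73, 82, 40]


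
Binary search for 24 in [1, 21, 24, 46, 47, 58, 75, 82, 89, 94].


Step 1: lo=0, hi=9, mid=4, val=47
Step 2: lo=0, hi=3, mid=1, val=21
Step 3: lo=2, hi=3, mid=2, val=24

Found at index 2


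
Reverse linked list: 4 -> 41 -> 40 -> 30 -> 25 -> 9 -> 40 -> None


Step 1: curr=4, set curr.next=prev(None) | reversed so far: 4
Step 2: curr=41, set curr.next=prev(4) | reversed so far: 41 -> 4
Step 3: curr=40, set curr.next=prev(41) | reversed so far: 40 -> 41 -> 4
Step 4: curr=30, set curr.next=prev(40) | reversed so far: 30 -> 40 -> 41 -> 4
Step 5: curr=25, set curr.next=prev(30) | reversed so far: 25 -> 30 -> 40 -> 41 -> 4
Step 6: curr=9, set curr.next=prev(25) | reversed so far: 9 -> 25 -> 30 -> 40 -> 41 -> 4
Step 7: curr=40, set curr.next=prev(9) | reversed so far: 40 -> 9 -> 25 -> 30 -> 40 -> 41 -> 4

40 -> 9 -> 25 -> 30 -> 40 -> 41 -> 4 -> None


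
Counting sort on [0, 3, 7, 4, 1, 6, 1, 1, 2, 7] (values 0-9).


Input: [0, 3, 7, 4, 1, 6, 1, 1, 2, 7]
Counts: [1, 3, 1, 1, 1, 0, 1, 2, 0, 0]

Sorted: [0, 1, 1, 1, 2, 3, 4, 6, 7, 7]


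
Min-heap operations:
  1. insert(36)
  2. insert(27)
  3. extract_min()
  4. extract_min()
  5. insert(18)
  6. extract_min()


insert(36) -> [36]
insert(27) -> [27, 36]
extract_min()->27, [36]
extract_min()->36, []
insert(18) -> [18]
extract_min()->18, []

Final heap: []


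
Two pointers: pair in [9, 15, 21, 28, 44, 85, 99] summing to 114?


lo=0(9)+hi=6(99)=108
lo=1(15)+hi=6(99)=114

Yes: 15+99=114


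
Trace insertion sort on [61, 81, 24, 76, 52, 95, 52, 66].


Initial: [61, 81, 24, 76, 52, 95, 52, 66]
Insert 81: [61, 81, 24, 76, 52, 95, 52, 66]
Insert 24: [24, 61, 81, 76, 52, 95, 52, 66]
Insert 76: [24, 61, 76, 81, 52, 95, 52, 66]
Insert 52: [24, 52, 61, 76, 81, 95, 52, 66]
Insert 95: [24, 52, 61, 76, 81, 95, 52, 66]
Insert 52: [24, 52, 52, 61, 76, 81, 95, 66]
Insert 66: [24, 52, 52, 61, 66, 76, 81, 95]

Sorted: [24, 52, 52, 61, 66, 76, 81, 95]


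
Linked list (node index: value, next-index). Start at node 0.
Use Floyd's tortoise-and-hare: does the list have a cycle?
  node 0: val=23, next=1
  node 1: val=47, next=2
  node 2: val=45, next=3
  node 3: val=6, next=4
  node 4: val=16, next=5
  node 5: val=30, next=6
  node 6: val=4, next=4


Floyd's tortoise (slow, +1) and hare (fast, +2):
  init: slow=0, fast=0
  step 1: slow=1, fast=2
  step 2: slow=2, fast=4
  step 3: slow=3, fast=6
  step 4: slow=4, fast=5
  step 5: slow=5, fast=4
  step 6: slow=6, fast=6
  slow == fast at node 6: cycle detected

Cycle: yes


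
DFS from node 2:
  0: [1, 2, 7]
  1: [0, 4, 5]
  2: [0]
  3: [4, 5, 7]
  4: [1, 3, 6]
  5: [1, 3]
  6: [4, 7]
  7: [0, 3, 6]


Visit 2, push [0]
Visit 0, push [7, 1]
Visit 1, push [5, 4]
Visit 4, push [6, 3]
Visit 3, push [7, 5]
Visit 5, push []
Visit 7, push [6]
Visit 6, push []

DFS order: [2, 0, 1, 4, 3, 5, 7, 6]


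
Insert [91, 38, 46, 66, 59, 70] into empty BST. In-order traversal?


Insert 91: root
Insert 38: L from 91
Insert 46: L from 91 -> R from 38
Insert 66: L from 91 -> R from 38 -> R from 46
Insert 59: L from 91 -> R from 38 -> R from 46 -> L from 66
Insert 70: L from 91 -> R from 38 -> R from 46 -> R from 66

In-order: [38, 46, 59, 66, 70, 91]


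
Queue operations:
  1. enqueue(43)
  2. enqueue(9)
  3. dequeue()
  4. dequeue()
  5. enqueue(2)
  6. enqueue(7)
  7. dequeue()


enqueue(43) -> [43]
enqueue(9) -> [43, 9]
dequeue()->43, [9]
dequeue()->9, []
enqueue(2) -> [2]
enqueue(7) -> [2, 7]
dequeue()->2, [7]

Final queue: [7]


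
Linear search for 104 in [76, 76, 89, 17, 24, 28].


i=0: 76!=104
i=1: 76!=104
i=2: 89!=104
i=3: 17!=104
i=4: 24!=104
i=5: 28!=104

Not found, 6 comps


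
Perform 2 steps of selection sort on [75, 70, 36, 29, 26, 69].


Initial: [75, 70, 36, 29, 26, 69]
Step 1: min=26 at 4
  Swap: [26, 70, 36, 29, 75, 69]
Step 2: min=29 at 3
  Swap: [26, 29, 36, 70, 75, 69]

After 2 steps: [26, 29, 36, 70, 75, 69]


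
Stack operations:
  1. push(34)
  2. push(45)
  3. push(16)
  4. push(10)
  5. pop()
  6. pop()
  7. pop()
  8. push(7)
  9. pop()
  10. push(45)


push(34) -> [34]
push(45) -> [34, 45]
push(16) -> [34, 45, 16]
push(10) -> [34, 45, 16, 10]
pop()->10, [34, 45, 16]
pop()->16, [34, 45]
pop()->45, [34]
push(7) -> [34, 7]
pop()->7, [34]
push(45) -> [34, 45]

Final stack: [34, 45]


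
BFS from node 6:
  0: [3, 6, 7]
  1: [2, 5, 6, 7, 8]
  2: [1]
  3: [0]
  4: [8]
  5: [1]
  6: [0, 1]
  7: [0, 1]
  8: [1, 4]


Visit 6, enqueue [0, 1]
Visit 0, enqueue [3, 7]
Visit 1, enqueue [2, 5, 8]
Visit 3, enqueue []
Visit 7, enqueue []
Visit 2, enqueue []
Visit 5, enqueue []
Visit 8, enqueue [4]
Visit 4, enqueue []

BFS order: [6, 0, 1, 3, 7, 2, 5, 8, 4]


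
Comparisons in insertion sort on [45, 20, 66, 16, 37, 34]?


Algorithm: insertion sort
Input: [45, 20, 66, 16, 37, 34]
Sorted: [16, 20, 34, 37, 45, 66]

12


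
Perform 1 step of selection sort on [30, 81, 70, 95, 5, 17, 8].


Initial: [30, 81, 70, 95, 5, 17, 8]
Step 1: min=5 at 4
  Swap: [5, 81, 70, 95, 30, 17, 8]

After 1 step: [5, 81, 70, 95, 30, 17, 8]


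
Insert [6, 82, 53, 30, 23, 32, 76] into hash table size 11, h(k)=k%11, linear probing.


Insert 6: h=6 -> slot 6
Insert 82: h=5 -> slot 5
Insert 53: h=9 -> slot 9
Insert 30: h=8 -> slot 8
Insert 23: h=1 -> slot 1
Insert 32: h=10 -> slot 10
Insert 76: h=10, 1 probes -> slot 0

Table: [76, 23, None, None, None, 82, 6, None, 30, 53, 32]


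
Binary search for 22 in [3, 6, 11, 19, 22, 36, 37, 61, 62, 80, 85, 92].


Step 1: lo=0, hi=11, mid=5, val=36
Step 2: lo=0, hi=4, mid=2, val=11
Step 3: lo=3, hi=4, mid=3, val=19
Step 4: lo=4, hi=4, mid=4, val=22

Found at index 4


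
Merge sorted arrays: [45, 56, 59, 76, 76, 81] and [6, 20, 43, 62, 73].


Take 6 from B
Take 20 from B
Take 43 from B
Take 45 from A
Take 56 from A
Take 59 from A
Take 62 from B
Take 73 from B

Merged: [6, 20, 43, 45, 56, 59, 62, 73, 76, 76, 81]


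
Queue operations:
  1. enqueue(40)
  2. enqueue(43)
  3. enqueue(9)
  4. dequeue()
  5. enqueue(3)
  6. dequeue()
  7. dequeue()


enqueue(40) -> [40]
enqueue(43) -> [40, 43]
enqueue(9) -> [40, 43, 9]
dequeue()->40, [43, 9]
enqueue(3) -> [43, 9, 3]
dequeue()->43, [9, 3]
dequeue()->9, [3]

Final queue: [3]


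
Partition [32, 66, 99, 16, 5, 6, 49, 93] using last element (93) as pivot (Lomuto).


Pivot: 93
  32 <= 93: advance i (no swap)
  66 <= 93: advance i (no swap)
  16 <= 93: swap -> [32, 66, 16, 99, 5, 6, 49, 93]
  5 <= 93: swap -> [32, 66, 16, 5, 99, 6, 49, 93]
  6 <= 93: swap -> [32, 66, 16, 5, 6, 99, 49, 93]
  49 <= 93: swap -> [32, 66, 16, 5, 6, 49, 99, 93]
Place pivot at 6: [32, 66, 16, 5, 6, 49, 93, 99]

Partitioned: [32, 66, 16, 5, 6, 49, 93, 99]


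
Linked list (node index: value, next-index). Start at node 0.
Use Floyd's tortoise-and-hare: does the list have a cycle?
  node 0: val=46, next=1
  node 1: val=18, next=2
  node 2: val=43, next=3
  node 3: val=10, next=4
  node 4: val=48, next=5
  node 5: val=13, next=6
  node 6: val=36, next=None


Floyd's tortoise (slow, +1) and hare (fast, +2):
  init: slow=0, fast=0
  step 1: slow=1, fast=2
  step 2: slow=2, fast=4
  step 3: slow=3, fast=6
  step 4: fast -> None, no cycle

Cycle: no


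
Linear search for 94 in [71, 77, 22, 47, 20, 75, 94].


i=0: 71!=94
i=1: 77!=94
i=2: 22!=94
i=3: 47!=94
i=4: 20!=94
i=5: 75!=94
i=6: 94==94 found!

Found at 6, 7 comps


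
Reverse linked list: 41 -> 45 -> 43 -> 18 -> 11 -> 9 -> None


Step 1: curr=41, set curr.next=prev(None) | reversed so far: 41
Step 2: curr=45, set curr.next=prev(41) | reversed so far: 45 -> 41
Step 3: curr=43, set curr.next=prev(45) | reversed so far: 43 -> 45 -> 41
Step 4: curr=18, set curr.next=prev(43) | reversed so far: 18 -> 43 -> 45 -> 41
Step 5: curr=11, set curr.next=prev(18) | reversed so far: 11 -> 18 -> 43 -> 45 -> 41
Step 6: curr=9, set curr.next=prev(11) | reversed so far: 9 -> 11 -> 18 -> 43 -> 45 -> 41

9 -> 11 -> 18 -> 43 -> 45 -> 41 -> None
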